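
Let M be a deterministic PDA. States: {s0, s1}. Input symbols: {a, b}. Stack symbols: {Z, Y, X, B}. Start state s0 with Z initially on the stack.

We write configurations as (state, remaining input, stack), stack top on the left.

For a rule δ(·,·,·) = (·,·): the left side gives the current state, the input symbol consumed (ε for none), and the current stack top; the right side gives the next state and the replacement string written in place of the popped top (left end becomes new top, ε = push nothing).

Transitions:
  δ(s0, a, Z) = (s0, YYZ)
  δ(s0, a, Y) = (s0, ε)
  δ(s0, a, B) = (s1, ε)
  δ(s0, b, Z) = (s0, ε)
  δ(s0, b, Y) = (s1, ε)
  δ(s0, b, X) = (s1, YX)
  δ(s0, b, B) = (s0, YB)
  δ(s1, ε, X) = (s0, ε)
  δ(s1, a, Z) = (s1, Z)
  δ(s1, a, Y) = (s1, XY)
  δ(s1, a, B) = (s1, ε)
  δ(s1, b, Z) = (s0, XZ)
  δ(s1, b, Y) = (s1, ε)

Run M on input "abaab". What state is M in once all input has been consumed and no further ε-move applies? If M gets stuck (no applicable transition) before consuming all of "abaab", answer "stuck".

(s0, abaab, Z)
  read a, top Z: go to s0, push YYZ → (s0, baab, YYZ)
  read b, top Y: go to s1, push ε → (s1, aab, YZ)
  read a, top Y: go to s1, push XY → (s1, ab, XYZ)
  ε-move, top X: go to s0, push ε → (s0, ab, YZ)
  read a, top Y: go to s0, push ε → (s0, b, Z)
  read b, top Z: go to s0, push ε → (s0, ε, ε)
All input consumed; M is in state s0.

s0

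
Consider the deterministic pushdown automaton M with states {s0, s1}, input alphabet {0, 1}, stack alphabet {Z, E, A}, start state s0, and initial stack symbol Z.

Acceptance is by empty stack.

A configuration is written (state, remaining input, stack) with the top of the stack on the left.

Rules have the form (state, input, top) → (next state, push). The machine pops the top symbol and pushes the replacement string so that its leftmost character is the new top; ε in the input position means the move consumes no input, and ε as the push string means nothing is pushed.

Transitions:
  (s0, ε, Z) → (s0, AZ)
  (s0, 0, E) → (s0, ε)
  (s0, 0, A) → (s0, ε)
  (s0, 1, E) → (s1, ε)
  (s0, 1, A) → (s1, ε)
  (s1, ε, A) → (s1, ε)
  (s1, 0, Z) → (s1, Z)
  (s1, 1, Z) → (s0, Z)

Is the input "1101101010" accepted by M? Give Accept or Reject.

(s0, 1101101010, Z)
  ε-move, top Z: go to s0, push AZ → (s0, 1101101010, AZ)
  read 1, top A: go to s1, push ε → (s1, 101101010, Z)
  read 1, top Z: go to s0, push Z → (s0, 01101010, Z)
  ε-move, top Z: go to s0, push AZ → (s0, 01101010, AZ)
  read 0, top A: go to s0, push ε → (s0, 1101010, Z)
  ε-move, top Z: go to s0, push AZ → (s0, 1101010, AZ)
  read 1, top A: go to s1, push ε → (s1, 101010, Z)
  read 1, top Z: go to s0, push Z → (s0, 01010, Z)
  ε-move, top Z: go to s0, push AZ → (s0, 01010, AZ)
  read 0, top A: go to s0, push ε → (s0, 1010, Z)
  ε-move, top Z: go to s0, push AZ → (s0, 1010, AZ)
  read 1, top A: go to s1, push ε → (s1, 010, Z)
  read 0, top Z: go to s1, push Z → (s1, 10, Z)
  read 1, top Z: go to s0, push Z → (s0, 0, Z)
  ε-move, top Z: go to s0, push AZ → (s0, 0, AZ)
  read 0, top A: go to s0, push ε → (s0, ε, Z)
  ε-move, top Z: go to s0, push AZ → (s0, ε, AZ)
All input consumed; stack is AZ, not empty, and no further ε-move applies.

Reject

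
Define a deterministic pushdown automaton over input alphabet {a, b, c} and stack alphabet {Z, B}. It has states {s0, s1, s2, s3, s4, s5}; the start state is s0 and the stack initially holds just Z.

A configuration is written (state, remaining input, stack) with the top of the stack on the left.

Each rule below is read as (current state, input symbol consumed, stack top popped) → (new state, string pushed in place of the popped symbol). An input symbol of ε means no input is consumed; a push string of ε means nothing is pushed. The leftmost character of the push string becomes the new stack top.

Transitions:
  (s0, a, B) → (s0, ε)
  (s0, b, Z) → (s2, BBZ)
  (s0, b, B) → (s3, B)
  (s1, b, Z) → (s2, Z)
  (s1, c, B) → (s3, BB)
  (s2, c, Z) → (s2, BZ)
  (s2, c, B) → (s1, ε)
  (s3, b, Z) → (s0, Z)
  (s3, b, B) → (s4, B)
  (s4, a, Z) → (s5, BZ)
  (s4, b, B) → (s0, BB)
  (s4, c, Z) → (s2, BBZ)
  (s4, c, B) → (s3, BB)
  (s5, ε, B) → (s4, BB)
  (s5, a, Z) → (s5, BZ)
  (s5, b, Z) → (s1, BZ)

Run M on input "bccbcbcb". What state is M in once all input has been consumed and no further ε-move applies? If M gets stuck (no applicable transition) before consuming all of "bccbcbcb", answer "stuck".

(s0, bccbcbcb, Z) ⊢ (s2, ccbcbcb, BBZ) ⊢ (s1, cbcbcb, BZ) ⊢ (s3, bcbcb, BBZ) ⊢ (s4, cbcb, BBZ) ⊢ (s3, bcb, BBBZ) ⊢ (s4, cb, BBBZ) ⊢ (s3, b, BBBBZ) ⊢ (s4, ε, BBBBZ)
All input consumed; M is in state s4.

s4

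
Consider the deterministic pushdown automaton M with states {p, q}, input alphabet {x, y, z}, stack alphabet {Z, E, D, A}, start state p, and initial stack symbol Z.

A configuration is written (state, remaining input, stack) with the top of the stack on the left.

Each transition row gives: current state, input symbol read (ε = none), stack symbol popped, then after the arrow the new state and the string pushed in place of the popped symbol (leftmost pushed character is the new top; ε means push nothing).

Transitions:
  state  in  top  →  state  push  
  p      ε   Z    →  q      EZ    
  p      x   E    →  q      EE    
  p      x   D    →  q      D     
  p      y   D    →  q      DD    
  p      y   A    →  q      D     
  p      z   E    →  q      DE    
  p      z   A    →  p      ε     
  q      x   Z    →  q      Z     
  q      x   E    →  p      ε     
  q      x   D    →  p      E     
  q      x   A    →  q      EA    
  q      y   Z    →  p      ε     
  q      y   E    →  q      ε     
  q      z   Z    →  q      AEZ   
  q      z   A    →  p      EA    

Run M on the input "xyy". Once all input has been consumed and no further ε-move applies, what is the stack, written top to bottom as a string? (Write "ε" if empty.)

(p, xyy, Z)
  ε-move, top Z: go to q, push EZ → (q, xyy, EZ)
  read x, top E: go to p, push ε → (p, yy, Z)
  ε-move, top Z: go to q, push EZ → (q, yy, EZ)
  read y, top E: go to q, push ε → (q, y, Z)
  read y, top Z: go to p, push ε → (p, ε, ε)
All input consumed in state p with stack ε.

ε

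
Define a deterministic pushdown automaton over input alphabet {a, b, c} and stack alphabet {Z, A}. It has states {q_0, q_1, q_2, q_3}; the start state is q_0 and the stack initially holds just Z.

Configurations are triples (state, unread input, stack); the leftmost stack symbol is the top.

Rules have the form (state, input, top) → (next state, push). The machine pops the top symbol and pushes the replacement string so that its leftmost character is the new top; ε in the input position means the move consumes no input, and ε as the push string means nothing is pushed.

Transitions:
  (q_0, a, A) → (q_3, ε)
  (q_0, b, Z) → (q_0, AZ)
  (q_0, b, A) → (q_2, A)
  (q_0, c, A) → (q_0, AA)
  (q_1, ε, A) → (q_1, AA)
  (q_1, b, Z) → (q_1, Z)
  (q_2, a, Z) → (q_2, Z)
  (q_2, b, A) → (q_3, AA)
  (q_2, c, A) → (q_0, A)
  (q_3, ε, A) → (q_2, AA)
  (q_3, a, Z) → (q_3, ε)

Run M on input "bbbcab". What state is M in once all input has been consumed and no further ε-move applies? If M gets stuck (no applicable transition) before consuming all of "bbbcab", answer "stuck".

(q_0, bbbcab, Z) ⊢ (q_0, bbcab, AZ) ⊢ (q_2, bcab, AZ) ⊢ (q_3, cab, AAZ) ⊢ (q_2, cab, AAAZ) ⊢ (q_0, ab, AAAZ) ⊢ (q_3, b, AAZ) ⊢ (q_2, b, AAAZ) ⊢ (q_3, ε, AAAAZ) ⊢ (q_2, ε, AAAAAZ)
All input consumed; M is in state q_2.

q_2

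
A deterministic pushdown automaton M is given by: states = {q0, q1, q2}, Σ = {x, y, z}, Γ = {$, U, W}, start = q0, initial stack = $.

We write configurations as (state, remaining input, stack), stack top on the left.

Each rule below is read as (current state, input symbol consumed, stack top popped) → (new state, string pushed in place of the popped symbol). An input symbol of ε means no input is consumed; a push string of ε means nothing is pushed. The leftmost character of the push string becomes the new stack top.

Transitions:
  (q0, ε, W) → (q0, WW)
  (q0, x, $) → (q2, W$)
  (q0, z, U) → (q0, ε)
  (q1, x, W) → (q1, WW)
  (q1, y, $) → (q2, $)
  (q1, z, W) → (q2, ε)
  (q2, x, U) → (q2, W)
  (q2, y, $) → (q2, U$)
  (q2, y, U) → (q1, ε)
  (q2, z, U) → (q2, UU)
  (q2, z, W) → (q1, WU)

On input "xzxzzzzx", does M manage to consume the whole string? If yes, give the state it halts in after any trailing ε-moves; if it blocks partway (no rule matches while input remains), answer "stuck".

(q0, xzxzzzzx, $)
  read x, top $: go to q2, push W$ → (q2, zxzzzzx, W$)
  read z, top W: go to q1, push WU → (q1, xzzzzx, WU$)
  read x, top W: go to q1, push WW → (q1, zzzzx, WWU$)
  read z, top W: go to q2, push ε → (q2, zzzx, WU$)
  read z, top W: go to q1, push WU → (q1, zzx, WUU$)
  read z, top W: go to q2, push ε → (q2, zx, UU$)
  read z, top U: go to q2, push UU → (q2, x, UUU$)
  read x, top U: go to q2, push W → (q2, ε, WUU$)
All input consumed; M is in state q2.

q2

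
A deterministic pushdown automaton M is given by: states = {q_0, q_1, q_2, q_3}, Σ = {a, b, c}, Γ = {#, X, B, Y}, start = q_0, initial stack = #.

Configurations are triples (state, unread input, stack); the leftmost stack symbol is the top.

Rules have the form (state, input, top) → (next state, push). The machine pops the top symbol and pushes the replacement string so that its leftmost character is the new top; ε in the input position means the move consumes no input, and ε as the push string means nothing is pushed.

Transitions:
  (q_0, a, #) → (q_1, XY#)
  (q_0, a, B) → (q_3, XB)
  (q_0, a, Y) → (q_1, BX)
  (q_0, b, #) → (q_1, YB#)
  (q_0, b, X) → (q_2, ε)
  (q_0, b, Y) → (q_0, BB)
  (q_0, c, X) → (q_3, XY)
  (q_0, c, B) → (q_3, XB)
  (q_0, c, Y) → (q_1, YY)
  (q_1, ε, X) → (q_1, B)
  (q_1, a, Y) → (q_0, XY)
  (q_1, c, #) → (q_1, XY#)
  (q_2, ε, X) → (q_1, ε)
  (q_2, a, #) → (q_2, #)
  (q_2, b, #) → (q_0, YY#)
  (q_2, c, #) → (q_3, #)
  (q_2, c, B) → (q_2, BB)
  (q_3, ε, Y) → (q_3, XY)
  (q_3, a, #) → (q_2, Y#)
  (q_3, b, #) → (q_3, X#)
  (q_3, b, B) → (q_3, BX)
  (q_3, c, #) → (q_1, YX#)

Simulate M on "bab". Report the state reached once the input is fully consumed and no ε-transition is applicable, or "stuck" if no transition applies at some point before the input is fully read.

q_2

(q_0, bab, #)
  read b, top #: go to q_1, push YB# → (q_1, ab, YB#)
  read a, top Y: go to q_0, push XY → (q_0, b, XYB#)
  read b, top X: go to q_2, push ε → (q_2, ε, YB#)
All input consumed; M is in state q_2.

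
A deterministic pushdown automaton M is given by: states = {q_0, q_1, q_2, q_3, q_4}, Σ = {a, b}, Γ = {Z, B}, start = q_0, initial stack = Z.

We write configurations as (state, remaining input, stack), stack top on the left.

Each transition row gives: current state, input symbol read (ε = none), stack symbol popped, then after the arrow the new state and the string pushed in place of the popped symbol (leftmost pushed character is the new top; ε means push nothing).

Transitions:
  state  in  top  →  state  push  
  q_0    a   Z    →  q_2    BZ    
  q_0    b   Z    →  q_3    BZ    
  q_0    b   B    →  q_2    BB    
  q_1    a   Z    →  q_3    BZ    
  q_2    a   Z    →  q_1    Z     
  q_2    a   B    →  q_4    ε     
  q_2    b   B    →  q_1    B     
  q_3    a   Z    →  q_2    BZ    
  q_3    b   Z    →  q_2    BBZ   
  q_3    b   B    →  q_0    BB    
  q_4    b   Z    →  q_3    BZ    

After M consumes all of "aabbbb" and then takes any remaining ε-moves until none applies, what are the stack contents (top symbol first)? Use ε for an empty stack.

BBBZ

(q_0, aabbbb, Z)
  read a, top Z: go to q_2, push BZ → (q_2, abbbb, BZ)
  read a, top B: go to q_4, push ε → (q_4, bbbb, Z)
  read b, top Z: go to q_3, push BZ → (q_3, bbb, BZ)
  read b, top B: go to q_0, push BB → (q_0, bb, BBZ)
  read b, top B: go to q_2, push BB → (q_2, b, BBBZ)
  read b, top B: go to q_1, push B → (q_1, ε, BBBZ)
All input consumed in state q_1 with stack BBBZ.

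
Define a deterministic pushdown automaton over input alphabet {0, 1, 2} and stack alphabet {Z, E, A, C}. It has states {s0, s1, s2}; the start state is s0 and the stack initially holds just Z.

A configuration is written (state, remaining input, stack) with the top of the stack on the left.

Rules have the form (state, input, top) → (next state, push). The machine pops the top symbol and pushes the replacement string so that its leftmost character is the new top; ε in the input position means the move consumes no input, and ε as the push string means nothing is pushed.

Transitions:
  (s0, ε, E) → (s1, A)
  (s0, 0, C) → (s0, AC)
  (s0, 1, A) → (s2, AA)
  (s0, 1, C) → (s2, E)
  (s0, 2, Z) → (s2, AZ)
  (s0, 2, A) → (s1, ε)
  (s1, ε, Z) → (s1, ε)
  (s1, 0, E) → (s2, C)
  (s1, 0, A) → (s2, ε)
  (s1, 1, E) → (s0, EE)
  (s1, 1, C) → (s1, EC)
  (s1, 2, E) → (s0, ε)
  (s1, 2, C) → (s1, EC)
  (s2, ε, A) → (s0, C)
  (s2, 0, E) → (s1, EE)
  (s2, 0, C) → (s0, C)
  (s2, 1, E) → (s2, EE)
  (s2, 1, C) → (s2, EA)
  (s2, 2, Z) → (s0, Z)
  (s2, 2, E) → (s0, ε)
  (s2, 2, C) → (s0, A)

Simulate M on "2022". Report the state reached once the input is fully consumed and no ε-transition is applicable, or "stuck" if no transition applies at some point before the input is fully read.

s1

(s0, 2022, Z)
  read 2, top Z: go to s2, push AZ → (s2, 022, AZ)
  ε-move, top A: go to s0, push C → (s0, 022, CZ)
  read 0, top C: go to s0, push AC → (s0, 22, ACZ)
  read 2, top A: go to s1, push ε → (s1, 2, CZ)
  read 2, top C: go to s1, push EC → (s1, ε, ECZ)
All input consumed; M is in state s1.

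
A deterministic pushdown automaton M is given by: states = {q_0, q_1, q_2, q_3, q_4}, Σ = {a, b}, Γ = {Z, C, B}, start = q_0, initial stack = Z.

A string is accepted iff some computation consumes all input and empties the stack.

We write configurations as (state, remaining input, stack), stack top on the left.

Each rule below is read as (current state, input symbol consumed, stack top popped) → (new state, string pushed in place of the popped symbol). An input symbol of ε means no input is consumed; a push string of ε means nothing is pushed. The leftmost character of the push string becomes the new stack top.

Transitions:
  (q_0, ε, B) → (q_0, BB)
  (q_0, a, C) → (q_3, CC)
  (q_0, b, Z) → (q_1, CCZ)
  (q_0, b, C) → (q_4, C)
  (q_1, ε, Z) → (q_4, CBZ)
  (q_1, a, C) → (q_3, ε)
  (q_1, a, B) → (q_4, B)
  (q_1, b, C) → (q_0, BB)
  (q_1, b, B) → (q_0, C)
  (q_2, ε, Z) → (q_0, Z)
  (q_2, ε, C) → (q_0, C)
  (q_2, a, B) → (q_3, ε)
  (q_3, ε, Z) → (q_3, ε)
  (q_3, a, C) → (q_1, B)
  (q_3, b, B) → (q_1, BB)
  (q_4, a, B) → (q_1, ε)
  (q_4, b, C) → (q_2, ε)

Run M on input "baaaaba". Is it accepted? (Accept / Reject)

(q_0, baaaaba, Z) ⊢ (q_1, aaaaba, CCZ) ⊢ (q_3, aaaba, CZ) ⊢ (q_1, aaba, BZ) ⊢ (q_4, aba, BZ) ⊢ (q_1, ba, Z) ⊢ (q_4, ba, CBZ) ⊢ (q_2, a, BZ) ⊢ (q_3, ε, Z) ⊢ (q_3, ε, ε)
All input consumed and the stack is empty.

Accept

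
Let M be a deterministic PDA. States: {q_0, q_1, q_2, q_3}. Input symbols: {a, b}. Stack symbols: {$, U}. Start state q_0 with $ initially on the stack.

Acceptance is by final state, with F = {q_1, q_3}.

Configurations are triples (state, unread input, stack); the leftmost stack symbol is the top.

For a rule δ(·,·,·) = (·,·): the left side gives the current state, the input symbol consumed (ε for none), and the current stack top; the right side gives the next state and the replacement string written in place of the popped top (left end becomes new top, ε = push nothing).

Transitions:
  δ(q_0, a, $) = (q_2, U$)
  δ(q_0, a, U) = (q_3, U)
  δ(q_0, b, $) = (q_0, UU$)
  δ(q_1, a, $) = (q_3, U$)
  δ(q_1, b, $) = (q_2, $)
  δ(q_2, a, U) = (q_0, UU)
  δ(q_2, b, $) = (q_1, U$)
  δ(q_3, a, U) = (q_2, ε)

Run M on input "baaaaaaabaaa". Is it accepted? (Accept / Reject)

(q_0, baaaaaaabaaa, $)
  read b, top $: go to q_0, push UU$ → (q_0, aaaaaaabaaa, UU$)
  read a, top U: go to q_3, push U → (q_3, aaaaaabaaa, UU$)
  read a, top U: go to q_2, push ε → (q_2, aaaaabaaa, U$)
  read a, top U: go to q_0, push UU → (q_0, aaaabaaa, UU$)
  read a, top U: go to q_3, push U → (q_3, aaabaaa, UU$)
  read a, top U: go to q_2, push ε → (q_2, aabaaa, U$)
  read a, top U: go to q_0, push UU → (q_0, abaaa, UU$)
  read a, top U: go to q_3, push U → (q_3, baaa, UU$)
No transition applies at (q_3, baaa, UU$); input not fully consumed.

Reject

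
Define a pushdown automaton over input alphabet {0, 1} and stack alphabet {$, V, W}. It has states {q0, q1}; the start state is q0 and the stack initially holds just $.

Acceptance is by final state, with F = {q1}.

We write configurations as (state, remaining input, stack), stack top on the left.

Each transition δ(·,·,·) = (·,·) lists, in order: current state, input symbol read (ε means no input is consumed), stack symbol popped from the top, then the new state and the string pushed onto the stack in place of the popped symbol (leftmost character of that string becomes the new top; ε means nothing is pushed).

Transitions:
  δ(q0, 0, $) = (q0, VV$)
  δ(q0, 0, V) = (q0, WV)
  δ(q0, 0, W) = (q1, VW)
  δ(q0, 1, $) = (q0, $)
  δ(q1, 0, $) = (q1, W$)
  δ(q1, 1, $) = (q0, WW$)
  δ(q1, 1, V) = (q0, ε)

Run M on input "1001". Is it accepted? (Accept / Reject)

Reject

No computation consumes all input and reaches a final state.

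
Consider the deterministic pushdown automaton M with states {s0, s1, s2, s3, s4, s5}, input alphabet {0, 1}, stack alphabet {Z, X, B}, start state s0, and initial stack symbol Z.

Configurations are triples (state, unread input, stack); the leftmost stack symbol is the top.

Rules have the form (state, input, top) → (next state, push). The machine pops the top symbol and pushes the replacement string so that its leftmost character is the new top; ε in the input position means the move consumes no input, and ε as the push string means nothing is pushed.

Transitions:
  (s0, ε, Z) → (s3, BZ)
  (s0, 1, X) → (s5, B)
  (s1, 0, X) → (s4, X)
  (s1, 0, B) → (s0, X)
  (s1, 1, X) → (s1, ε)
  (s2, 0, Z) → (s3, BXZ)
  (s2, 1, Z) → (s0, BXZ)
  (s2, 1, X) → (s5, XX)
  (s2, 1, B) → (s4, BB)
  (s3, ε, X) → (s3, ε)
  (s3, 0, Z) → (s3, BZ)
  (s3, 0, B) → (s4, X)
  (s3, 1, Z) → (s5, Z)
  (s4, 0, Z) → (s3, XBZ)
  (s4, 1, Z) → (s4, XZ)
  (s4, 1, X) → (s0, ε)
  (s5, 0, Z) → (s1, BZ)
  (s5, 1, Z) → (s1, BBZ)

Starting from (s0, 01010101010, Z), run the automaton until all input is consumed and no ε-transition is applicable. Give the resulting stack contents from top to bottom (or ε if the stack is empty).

(s0, 01010101010, Z) ⊢ (s3, 01010101010, BZ) ⊢ (s4, 1010101010, XZ) ⊢ (s0, 010101010, Z) ⊢ (s3, 010101010, BZ) ⊢ (s4, 10101010, XZ) ⊢ (s0, 0101010, Z) ⊢ (s3, 0101010, BZ) ⊢ (s4, 101010, XZ) ⊢ (s0, 01010, Z) ⊢ (s3, 01010, BZ) ⊢ (s4, 1010, XZ) ⊢ (s0, 010, Z) ⊢ (s3, 010, BZ) ⊢ (s4, 10, XZ) ⊢ (s0, 0, Z) ⊢ (s3, 0, BZ) ⊢ (s4, ε, XZ)
All input consumed in state s4 with stack XZ.

XZ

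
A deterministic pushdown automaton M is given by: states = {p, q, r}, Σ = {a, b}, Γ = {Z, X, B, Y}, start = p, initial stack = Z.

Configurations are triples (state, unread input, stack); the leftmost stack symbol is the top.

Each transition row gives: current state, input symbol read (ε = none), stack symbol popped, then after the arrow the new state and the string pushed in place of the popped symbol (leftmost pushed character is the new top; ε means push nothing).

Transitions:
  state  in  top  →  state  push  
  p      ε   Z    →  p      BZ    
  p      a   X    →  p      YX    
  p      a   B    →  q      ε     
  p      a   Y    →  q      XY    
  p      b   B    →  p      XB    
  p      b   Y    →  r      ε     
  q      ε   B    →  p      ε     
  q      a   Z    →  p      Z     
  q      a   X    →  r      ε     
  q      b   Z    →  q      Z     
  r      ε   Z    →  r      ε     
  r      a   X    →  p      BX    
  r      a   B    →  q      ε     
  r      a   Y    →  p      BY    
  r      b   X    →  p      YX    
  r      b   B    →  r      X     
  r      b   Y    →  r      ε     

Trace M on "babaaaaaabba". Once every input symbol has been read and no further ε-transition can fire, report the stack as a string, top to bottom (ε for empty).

BZ

(p, babaaaaaabba, Z) ⊢ (p, babaaaaaabba, BZ) ⊢ (p, abaaaaaabba, XBZ) ⊢ (p, baaaaaabba, YXBZ) ⊢ (r, aaaaaabba, XBZ) ⊢ (p, aaaaabba, BXBZ) ⊢ (q, aaaabba, XBZ) ⊢ (r, aaabba, BZ) ⊢ (q, aabba, Z) ⊢ (p, abba, Z) ⊢ (p, abba, BZ) ⊢ (q, bba, Z) ⊢ (q, ba, Z) ⊢ (q, a, Z) ⊢ (p, ε, Z) ⊢ (p, ε, BZ)
All input consumed in state p with stack BZ.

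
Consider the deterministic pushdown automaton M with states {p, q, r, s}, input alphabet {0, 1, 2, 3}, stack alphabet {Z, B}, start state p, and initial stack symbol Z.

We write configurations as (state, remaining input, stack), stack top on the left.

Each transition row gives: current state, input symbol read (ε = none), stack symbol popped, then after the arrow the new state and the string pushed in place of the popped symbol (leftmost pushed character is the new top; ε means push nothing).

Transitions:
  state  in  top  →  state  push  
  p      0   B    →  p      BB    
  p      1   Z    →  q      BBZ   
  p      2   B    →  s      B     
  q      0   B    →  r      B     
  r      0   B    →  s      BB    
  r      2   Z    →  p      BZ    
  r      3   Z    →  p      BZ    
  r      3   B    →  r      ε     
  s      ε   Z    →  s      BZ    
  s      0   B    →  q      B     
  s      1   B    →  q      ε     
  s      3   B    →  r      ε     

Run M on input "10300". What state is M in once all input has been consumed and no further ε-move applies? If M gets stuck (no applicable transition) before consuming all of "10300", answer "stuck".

q

(p, 10300, Z)
  read 1, top Z: go to q, push BBZ → (q, 0300, BBZ)
  read 0, top B: go to r, push B → (r, 300, BBZ)
  read 3, top B: go to r, push ε → (r, 00, BZ)
  read 0, top B: go to s, push BB → (s, 0, BBZ)
  read 0, top B: go to q, push B → (q, ε, BBZ)
All input consumed; M is in state q.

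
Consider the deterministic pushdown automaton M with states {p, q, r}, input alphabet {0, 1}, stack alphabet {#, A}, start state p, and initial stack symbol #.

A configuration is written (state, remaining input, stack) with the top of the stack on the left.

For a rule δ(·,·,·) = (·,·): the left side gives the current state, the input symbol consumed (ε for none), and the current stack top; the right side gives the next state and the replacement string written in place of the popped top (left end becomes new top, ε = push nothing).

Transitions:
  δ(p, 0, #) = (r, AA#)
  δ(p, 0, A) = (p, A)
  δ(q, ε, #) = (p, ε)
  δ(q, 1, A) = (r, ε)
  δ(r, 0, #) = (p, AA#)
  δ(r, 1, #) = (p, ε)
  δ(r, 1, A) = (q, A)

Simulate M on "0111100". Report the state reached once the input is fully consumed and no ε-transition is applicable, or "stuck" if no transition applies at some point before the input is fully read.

p

(p, 0111100, #) ⊢ (r, 111100, AA#) ⊢ (q, 11100, AA#) ⊢ (r, 1100, A#) ⊢ (q, 100, A#) ⊢ (r, 00, #) ⊢ (p, 0, AA#) ⊢ (p, ε, AA#)
All input consumed; M is in state p.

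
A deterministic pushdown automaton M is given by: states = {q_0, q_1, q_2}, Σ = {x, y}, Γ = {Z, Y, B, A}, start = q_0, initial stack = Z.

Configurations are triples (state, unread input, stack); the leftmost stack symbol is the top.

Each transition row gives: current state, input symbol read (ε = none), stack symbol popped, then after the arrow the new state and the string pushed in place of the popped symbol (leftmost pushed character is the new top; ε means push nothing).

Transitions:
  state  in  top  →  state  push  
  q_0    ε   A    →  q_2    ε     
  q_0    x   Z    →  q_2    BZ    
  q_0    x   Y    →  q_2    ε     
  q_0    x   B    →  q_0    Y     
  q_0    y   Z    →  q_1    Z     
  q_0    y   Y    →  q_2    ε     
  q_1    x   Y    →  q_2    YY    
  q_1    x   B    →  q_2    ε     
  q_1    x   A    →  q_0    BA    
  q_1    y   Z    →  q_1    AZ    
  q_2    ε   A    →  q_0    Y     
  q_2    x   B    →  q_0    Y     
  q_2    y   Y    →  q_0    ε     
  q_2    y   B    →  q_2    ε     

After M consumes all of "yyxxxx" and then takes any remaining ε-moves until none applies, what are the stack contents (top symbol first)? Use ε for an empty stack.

(q_0, yyxxxx, Z)
  read y, top Z: go to q_1, push Z → (q_1, yxxxx, Z)
  read y, top Z: go to q_1, push AZ → (q_1, xxxx, AZ)
  read x, top A: go to q_0, push BA → (q_0, xxx, BAZ)
  read x, top B: go to q_0, push Y → (q_0, xx, YAZ)
  read x, top Y: go to q_2, push ε → (q_2, x, AZ)
  ε-move, top A: go to q_0, push Y → (q_0, x, YZ)
  read x, top Y: go to q_2, push ε → (q_2, ε, Z)
All input consumed in state q_2 with stack Z.

Z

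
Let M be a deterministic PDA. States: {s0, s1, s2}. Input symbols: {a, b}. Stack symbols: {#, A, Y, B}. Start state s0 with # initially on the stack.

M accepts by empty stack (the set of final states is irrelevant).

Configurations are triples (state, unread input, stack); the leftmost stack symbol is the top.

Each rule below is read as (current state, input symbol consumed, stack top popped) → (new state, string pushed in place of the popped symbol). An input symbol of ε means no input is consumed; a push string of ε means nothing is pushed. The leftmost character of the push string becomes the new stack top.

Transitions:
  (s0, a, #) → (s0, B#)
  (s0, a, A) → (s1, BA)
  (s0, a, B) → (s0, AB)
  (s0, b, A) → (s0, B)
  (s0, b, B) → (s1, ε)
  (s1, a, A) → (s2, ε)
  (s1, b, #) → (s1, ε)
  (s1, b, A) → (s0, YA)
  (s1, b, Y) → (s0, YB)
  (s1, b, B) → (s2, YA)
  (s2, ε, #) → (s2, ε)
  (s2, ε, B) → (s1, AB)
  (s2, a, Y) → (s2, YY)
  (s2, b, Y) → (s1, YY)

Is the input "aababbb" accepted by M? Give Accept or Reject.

Reject

(s0, aababbb, #)
  read a, top #: go to s0, push B# → (s0, ababbb, B#)
  read a, top B: go to s0, push AB → (s0, babbb, AB#)
  read b, top A: go to s0, push B → (s0, abbb, BB#)
  read a, top B: go to s0, push AB → (s0, bbb, ABB#)
  read b, top A: go to s0, push B → (s0, bb, BBB#)
  read b, top B: go to s1, push ε → (s1, b, BB#)
  read b, top B: go to s2, push YA → (s2, ε, YAB#)
All input consumed; stack is YAB#, not empty, and no further ε-move applies.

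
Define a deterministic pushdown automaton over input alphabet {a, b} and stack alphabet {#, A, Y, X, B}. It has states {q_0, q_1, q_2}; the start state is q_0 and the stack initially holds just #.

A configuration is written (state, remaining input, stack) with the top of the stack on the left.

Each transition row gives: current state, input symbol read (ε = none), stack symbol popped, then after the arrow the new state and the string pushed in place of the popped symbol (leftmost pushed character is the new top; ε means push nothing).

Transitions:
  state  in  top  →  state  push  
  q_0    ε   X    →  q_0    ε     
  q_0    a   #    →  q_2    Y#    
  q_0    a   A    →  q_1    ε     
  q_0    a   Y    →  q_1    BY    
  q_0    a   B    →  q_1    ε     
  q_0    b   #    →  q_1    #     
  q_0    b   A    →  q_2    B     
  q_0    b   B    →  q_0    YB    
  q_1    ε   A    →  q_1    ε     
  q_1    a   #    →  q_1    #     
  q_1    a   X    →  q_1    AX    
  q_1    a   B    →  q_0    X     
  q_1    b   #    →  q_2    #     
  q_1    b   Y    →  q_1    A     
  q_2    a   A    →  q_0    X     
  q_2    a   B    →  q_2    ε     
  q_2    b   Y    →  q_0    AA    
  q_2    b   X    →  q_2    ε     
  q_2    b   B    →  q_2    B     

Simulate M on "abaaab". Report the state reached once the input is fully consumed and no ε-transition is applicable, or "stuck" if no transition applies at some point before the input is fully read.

(q_0, abaaab, #)
  read a, top #: go to q_2, push Y# → (q_2, baaab, Y#)
  read b, top Y: go to q_0, push AA → (q_0, aaab, AA#)
  read a, top A: go to q_1, push ε → (q_1, aab, A#)
  ε-move, top A: go to q_1, push ε → (q_1, aab, #)
  read a, top #: go to q_1, push # → (q_1, ab, #)
  read a, top #: go to q_1, push # → (q_1, b, #)
  read b, top #: go to q_2, push # → (q_2, ε, #)
All input consumed; M is in state q_2.

q_2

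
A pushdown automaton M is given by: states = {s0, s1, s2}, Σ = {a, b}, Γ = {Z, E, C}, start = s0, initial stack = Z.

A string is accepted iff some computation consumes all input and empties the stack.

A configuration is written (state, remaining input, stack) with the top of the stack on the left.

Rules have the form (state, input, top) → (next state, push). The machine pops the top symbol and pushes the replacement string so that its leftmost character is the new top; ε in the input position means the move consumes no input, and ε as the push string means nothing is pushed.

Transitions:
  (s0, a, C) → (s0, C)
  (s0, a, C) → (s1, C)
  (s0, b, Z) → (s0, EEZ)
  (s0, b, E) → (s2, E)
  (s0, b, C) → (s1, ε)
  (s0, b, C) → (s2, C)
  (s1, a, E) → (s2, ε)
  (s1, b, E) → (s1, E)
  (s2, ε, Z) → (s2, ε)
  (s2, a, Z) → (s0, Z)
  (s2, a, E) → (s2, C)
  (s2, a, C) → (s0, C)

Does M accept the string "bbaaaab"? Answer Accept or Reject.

Reject

No computation consumes all input and empties the stack.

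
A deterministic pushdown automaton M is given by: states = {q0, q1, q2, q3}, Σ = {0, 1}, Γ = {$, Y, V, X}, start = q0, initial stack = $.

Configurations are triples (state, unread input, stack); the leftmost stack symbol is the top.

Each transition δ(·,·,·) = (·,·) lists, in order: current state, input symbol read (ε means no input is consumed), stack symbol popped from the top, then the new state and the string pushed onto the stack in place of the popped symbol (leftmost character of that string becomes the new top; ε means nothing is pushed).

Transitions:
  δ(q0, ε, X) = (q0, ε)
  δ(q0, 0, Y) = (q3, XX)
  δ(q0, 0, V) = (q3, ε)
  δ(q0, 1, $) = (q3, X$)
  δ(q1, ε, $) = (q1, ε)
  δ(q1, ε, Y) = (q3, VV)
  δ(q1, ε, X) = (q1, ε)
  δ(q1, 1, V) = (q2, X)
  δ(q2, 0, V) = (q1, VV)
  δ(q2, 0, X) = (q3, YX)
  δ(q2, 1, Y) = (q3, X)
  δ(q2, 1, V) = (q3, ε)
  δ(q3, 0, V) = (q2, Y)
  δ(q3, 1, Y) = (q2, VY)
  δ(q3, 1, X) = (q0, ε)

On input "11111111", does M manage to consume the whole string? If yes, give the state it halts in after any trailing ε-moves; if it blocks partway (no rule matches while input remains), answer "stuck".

q0

(q0, 11111111, $)
  read 1, top $: go to q3, push X$ → (q3, 1111111, X$)
  read 1, top X: go to q0, push ε → (q0, 111111, $)
  read 1, top $: go to q3, push X$ → (q3, 11111, X$)
  read 1, top X: go to q0, push ε → (q0, 1111, $)
  read 1, top $: go to q3, push X$ → (q3, 111, X$)
  read 1, top X: go to q0, push ε → (q0, 11, $)
  read 1, top $: go to q3, push X$ → (q3, 1, X$)
  read 1, top X: go to q0, push ε → (q0, ε, $)
All input consumed; M is in state q0.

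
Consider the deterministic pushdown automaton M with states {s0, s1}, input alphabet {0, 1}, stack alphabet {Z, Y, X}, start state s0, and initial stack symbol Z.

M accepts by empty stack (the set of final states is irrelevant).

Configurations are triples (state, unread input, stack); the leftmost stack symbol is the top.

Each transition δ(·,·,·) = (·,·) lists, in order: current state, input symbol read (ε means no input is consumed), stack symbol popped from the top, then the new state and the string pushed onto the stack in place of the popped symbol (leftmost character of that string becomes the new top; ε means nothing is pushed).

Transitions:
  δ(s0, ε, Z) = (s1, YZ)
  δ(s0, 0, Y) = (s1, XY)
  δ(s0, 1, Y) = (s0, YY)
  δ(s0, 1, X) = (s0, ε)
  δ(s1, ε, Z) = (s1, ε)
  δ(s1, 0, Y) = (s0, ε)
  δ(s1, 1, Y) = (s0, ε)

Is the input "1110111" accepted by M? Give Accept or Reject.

Reject

(s0, 1110111, Z) ⊢ (s1, 1110111, YZ) ⊢ (s0, 110111, Z) ⊢ (s1, 110111, YZ) ⊢ (s0, 10111, Z) ⊢ (s1, 10111, YZ) ⊢ (s0, 0111, Z) ⊢ (s1, 0111, YZ) ⊢ (s0, 111, Z) ⊢ (s1, 111, YZ) ⊢ (s0, 11, Z) ⊢ (s1, 11, YZ) ⊢ (s0, 1, Z) ⊢ (s1, 1, YZ) ⊢ (s0, ε, Z) ⊢ (s1, ε, YZ)
All input consumed; stack is YZ, not empty, and no further ε-move applies.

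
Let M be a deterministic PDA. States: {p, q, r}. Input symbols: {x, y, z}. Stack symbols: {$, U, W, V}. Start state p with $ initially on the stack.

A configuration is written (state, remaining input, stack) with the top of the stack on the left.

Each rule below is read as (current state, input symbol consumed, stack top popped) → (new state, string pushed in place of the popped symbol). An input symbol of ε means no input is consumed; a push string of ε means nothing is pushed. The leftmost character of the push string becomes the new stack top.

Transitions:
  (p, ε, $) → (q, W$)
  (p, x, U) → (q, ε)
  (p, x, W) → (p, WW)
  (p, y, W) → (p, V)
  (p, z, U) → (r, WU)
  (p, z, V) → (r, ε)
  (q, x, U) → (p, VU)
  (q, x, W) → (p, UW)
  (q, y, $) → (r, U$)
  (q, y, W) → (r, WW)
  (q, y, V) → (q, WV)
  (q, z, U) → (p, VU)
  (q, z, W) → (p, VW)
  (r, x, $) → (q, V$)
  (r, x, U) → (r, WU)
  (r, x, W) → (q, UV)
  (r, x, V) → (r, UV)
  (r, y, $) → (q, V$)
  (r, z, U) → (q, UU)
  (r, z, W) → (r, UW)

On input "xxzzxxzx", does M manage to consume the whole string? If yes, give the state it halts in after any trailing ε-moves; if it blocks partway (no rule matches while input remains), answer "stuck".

(p, xxzzxxzx, $) ⊢ (q, xxzzxxzx, W$) ⊢ (p, xzzxxzx, UW$) ⊢ (q, zzxxzx, W$) ⊢ (p, zxxzx, VW$) ⊢ (r, xxzx, W$) ⊢ (q, xzx, UV$) ⊢ (p, zx, VUV$) ⊢ (r, x, UV$) ⊢ (r, ε, WUV$)
All input consumed; M is in state r.

r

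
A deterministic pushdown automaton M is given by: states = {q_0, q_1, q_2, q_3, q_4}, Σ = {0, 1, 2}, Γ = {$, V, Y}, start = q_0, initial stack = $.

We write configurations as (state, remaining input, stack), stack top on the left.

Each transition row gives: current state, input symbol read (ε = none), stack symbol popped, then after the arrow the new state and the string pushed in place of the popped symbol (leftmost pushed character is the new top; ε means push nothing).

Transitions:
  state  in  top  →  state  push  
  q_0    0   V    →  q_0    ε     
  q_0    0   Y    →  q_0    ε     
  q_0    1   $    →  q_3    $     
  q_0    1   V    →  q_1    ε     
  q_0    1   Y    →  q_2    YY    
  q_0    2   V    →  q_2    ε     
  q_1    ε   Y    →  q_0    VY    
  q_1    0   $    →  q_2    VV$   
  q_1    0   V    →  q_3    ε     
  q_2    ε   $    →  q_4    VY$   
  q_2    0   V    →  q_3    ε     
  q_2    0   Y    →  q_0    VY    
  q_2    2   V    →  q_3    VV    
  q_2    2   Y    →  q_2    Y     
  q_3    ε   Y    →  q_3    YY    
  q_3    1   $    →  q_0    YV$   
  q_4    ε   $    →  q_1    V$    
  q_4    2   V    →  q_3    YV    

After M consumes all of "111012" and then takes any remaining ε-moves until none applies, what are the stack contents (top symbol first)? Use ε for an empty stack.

(q_0, 111012, $) ⊢ (q_3, 11012, $) ⊢ (q_0, 1012, YV$) ⊢ (q_2, 012, YYV$) ⊢ (q_0, 12, VYYV$) ⊢ (q_1, 2, YYV$) ⊢ (q_0, 2, VYYV$) ⊢ (q_2, ε, YYV$)
All input consumed in state q_2 with stack YYV$.

YYV$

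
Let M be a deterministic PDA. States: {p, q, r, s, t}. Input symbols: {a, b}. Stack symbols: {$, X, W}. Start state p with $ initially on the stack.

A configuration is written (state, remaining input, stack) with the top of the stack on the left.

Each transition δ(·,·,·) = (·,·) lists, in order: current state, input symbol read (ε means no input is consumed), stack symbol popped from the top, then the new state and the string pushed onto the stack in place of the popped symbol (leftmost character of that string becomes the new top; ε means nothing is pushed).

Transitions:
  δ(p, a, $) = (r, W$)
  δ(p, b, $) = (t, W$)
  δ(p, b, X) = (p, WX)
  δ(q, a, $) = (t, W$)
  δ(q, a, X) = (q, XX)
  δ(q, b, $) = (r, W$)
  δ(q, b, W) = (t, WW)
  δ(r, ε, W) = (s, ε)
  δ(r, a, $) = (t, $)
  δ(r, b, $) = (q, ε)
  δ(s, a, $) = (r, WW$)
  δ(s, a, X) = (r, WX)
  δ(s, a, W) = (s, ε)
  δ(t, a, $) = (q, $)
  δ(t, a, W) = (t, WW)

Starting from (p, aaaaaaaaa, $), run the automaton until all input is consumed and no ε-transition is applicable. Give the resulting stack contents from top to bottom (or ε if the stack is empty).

$

(p, aaaaaaaaa, $)
  read a, top $: go to r, push W$ → (r, aaaaaaaa, W$)
  ε-move, top W: go to s, push ε → (s, aaaaaaaa, $)
  read a, top $: go to r, push WW$ → (r, aaaaaaa, WW$)
  ε-move, top W: go to s, push ε → (s, aaaaaaa, W$)
  read a, top W: go to s, push ε → (s, aaaaaa, $)
  read a, top $: go to r, push WW$ → (r, aaaaa, WW$)
  ε-move, top W: go to s, push ε → (s, aaaaa, W$)
  read a, top W: go to s, push ε → (s, aaaa, $)
  read a, top $: go to r, push WW$ → (r, aaa, WW$)
  ε-move, top W: go to s, push ε → (s, aaa, W$)
  read a, top W: go to s, push ε → (s, aa, $)
  read a, top $: go to r, push WW$ → (r, a, WW$)
  ε-move, top W: go to s, push ε → (s, a, W$)
  read a, top W: go to s, push ε → (s, ε, $)
All input consumed in state s with stack $.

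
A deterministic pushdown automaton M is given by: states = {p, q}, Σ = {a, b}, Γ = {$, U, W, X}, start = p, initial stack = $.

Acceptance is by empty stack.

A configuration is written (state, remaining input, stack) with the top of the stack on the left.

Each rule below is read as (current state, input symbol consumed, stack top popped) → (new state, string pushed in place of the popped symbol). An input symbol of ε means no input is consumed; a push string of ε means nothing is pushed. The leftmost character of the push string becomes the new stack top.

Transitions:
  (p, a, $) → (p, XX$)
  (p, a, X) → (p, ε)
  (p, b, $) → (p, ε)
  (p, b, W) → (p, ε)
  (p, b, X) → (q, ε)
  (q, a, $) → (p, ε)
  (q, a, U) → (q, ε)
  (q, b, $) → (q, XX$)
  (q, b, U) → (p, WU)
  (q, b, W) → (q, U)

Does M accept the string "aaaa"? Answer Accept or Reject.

Reject

(p, aaaa, $)
  read a, top $: go to p, push XX$ → (p, aaa, XX$)
  read a, top X: go to p, push ε → (p, aa, X$)
  read a, top X: go to p, push ε → (p, a, $)
  read a, top $: go to p, push XX$ → (p, ε, XX$)
All input consumed; stack is XX$, not empty, and no further ε-move applies.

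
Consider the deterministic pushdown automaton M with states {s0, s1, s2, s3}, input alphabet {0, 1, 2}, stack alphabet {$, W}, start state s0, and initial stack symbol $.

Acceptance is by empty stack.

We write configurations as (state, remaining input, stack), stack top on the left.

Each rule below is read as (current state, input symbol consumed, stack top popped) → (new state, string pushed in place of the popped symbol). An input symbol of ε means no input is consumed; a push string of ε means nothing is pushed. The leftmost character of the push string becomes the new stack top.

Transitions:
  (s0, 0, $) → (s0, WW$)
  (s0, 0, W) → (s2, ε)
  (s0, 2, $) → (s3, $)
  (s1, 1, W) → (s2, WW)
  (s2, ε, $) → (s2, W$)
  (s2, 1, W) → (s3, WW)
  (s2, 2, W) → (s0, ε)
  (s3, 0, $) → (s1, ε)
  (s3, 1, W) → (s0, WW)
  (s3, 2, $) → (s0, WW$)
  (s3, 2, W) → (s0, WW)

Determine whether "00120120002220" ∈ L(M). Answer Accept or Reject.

(s0, 00120120002220, $)
  read 0, top $: go to s0, push WW$ → (s0, 0120120002220, WW$)
  read 0, top W: go to s2, push ε → (s2, 120120002220, W$)
  read 1, top W: go to s3, push WW → (s3, 20120002220, WW$)
  read 2, top W: go to s0, push WW → (s0, 0120002220, WWW$)
  read 0, top W: go to s2, push ε → (s2, 120002220, WW$)
  read 1, top W: go to s3, push WW → (s3, 20002220, WWW$)
  read 2, top W: go to s0, push WW → (s0, 0002220, WWWW$)
  read 0, top W: go to s2, push ε → (s2, 002220, WWW$)
No transition applies at (s2, 002220, WWW$); input not fully consumed.

Reject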